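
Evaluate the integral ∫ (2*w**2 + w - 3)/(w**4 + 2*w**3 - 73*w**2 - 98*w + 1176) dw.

Factor the denominator: (w - 7)*(w - 4)*(w + 6)*(w + 7).
Partial-fraction decomposition: -4/(7*(w + 7)) + 63/(130*(w + 6)) - 1/(10*(w - 4)) + 17/(91*(w - 7)).
Integrate each term: A/(w−a) contributes A·log|w−a|.

17*log(w - 7)/91 - log(w - 4)/10 + 63*log(w + 6)/130 - 4*log(w + 7)/7 + C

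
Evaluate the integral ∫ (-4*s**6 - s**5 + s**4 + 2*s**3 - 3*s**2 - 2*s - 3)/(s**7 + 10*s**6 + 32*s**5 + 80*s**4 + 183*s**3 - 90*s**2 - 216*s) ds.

log(s)/72 - log(s - 1)/70 - 2*log(s + 1)/75 + 611*log(s + 4)/120 - 19787*log(s + 6)/2100 + 161*log(s**2 + 9)/900 + 47*atan(s/3)/50 + C

Factor the denominator: s*(s - 1)*(s + 1)*(s + 4)*(s + 6)*(s**2 + 9).
Partial-fraction decomposition: (161*s + 1269)/(450*(s**2 + 9)) - 19787/(2100*(s + 6)) + 611/(120*(s + 4)) - 2/(75*(s + 1)) - 1/(70*(s - 1)) + 1/(72*s).
Integrate each term; A/(s−a) gives A·log|s−a|; the (Bs+D)/(s²+p²) term gives a log and an atan.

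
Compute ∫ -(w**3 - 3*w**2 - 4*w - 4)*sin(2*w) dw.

w**3*cos(2*w)/2 - 3*w**2*sin(2*w)/4 - 3*w**2*cos(2*w)/2 + 3*w*sin(2*w)/2 - 11*w*cos(2*w)/4 + 11*sin(2*w)/8 - 5*cos(2*w)/4 + C

Use integration by parts with u = w**3 - 3*w**2 - 4*w - 4, dv = -sin(2*w) dw, so v = cos(2*w)/2.
Apply parts 3 times (tabular method): alternate signs, differentiate u down to 0, integrate dv up.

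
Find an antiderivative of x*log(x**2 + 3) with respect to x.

x**2*log(x**2 + 3)/2 - x**2/2 + 3*log(x**2 + 3)/2 + C

Let u = x**2 + 3, so du = (2*x) dx.
The integral becomes (1/2)·∫ log(u) du; integrate by parts with u′=log(u), dv′=du.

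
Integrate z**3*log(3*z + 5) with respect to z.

Use integration by parts with u = log(3*z + 5), dv = z**3 dz.
Then du = 3/(3*z + 5) dz and v = z**4/4.

z**4*log(3*z + 5)/4 - z**4/16 + 5*z**3/36 - 25*z**2/72 + 125*z/108 - 625*log(3*z + 5)/324 + C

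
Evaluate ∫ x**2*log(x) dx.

x**3*log(x)/3 - x**3/9 + C

Use integration by parts with u = log(x), dv = x**2 dx.
Then du = 1/x dx and v = x**3/3.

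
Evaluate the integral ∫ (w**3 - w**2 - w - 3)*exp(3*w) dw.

Use integration by parts with u = w**3 - w**2 - w - 3, dv = exp(3*w) dw, so v = exp(3*w)/3.
Apply parts 3 times (tabular method): alternate signs, differentiate u down to 0, integrate dv up.

(9*w**3 - 18*w**2 + 3*w - 28)*exp(3*w)/27 + C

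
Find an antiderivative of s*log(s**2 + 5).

s**2*log(s**2 + 5)/2 - s**2/2 + 5*log(s**2 + 5)/2 + C

Let u = s**2 + 5, so du = (2*s) ds.
The integral becomes (1/2)·∫ log(u) du; integrate by parts with u′=log(u), dv′=du.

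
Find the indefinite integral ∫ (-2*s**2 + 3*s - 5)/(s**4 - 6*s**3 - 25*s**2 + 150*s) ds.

Factor the denominator: s*(s - 6)*(s - 5)*(s + 5).
Partial-fraction decomposition: 7/(55*(s + 5)) + 4/(5*(s - 5)) - 59/(66*(s - 6)) - 1/(30*s).
Integrate each term: A/(s−a) contributes A·log|s−a|.

-log(s)/30 - 59*log(s - 6)/66 + 4*log(s - 5)/5 + 7*log(s + 5)/55 + C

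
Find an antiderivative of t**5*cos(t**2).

t**4*sin(t**2)/2 + t**2*cos(t**2) - sin(t**2) + C

Let u = t², du = 2t dt; rewrite as (1/2)∫ u^2·cos(1u) du.
Now integrate by parts 2 times.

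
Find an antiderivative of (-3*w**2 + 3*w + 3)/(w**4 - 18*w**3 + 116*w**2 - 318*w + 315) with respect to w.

-123*log(w - 7)/32 + 57*log(w - 5)/8 - 105*log(w - 3)/32 + 15/(8*w - 24) + C

Factor the denominator: (w - 7)*(w - 5)*(w - 3)**2.
Partial-fraction decomposition: -105/(32*(w - 3)) - 15/(8*(w - 3)**2) + 57/(8*(w - 5)) - 123/(32*(w - 7)).
Integrate each term; A/(w−a) gives A·log|w−a|; A/(w−a)² gives −A/(w−a).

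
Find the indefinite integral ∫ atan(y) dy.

Use integration by parts with u = arctan(y), dv = dy.
Then du = 1/(y**2 + 1) dy.

y*atan(y) - log(y**2 + 1)/2 + C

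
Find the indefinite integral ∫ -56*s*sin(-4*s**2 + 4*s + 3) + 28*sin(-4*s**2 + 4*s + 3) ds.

Let u = 4*s**2 - 4*s - 3, so du = (8*s - 4) ds.
Rewriting, the integral becomes 7·∫ sin(u) du = 7·-cos(u).
Substituting back, u = 4*s**2 - 4*s - 3.

-7*cos(-4*s**2 + 4*s + 3) + C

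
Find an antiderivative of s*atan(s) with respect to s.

s**2*atan(s)/2 - s/2 + atan(s)/2 + C

Use integration by parts with u = arctan(s), dv = s ds.
Then du = 1/(s**2 + 1) ds.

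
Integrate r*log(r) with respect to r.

r**2*log(r)/2 - r**2/4 + C

Use integration by parts with u = log(r), dv = r dr.
Then du = 1/r dr and v = r**2/2.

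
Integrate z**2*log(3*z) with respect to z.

z**3*(log(z) + log(3))/3 - z**3/9 + C

Use integration by parts with u = log(3*z), dv = z**2 dz.
Then du = 1/z dz and v = z**3/3.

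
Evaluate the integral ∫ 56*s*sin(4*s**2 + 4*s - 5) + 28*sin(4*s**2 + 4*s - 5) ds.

-7*cos(4*s**2 + 4*s - 5) + C

Let u = 4*s**2 + 4*s - 5, so du = (8*s + 4) ds.
Rewriting, the integral becomes 7·∫ sin(u) du = 7·-cos(u).
Substituting back, u = 4*s**2 + 4*s - 5.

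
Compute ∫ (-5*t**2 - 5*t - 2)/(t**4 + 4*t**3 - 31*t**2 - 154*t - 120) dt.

-106*log(t - 6)/385 + log(t + 1)/42 - 31*log(t + 4)/15 + 51*log(t + 5)/22 + C

Factor the denominator: (t - 6)*(t + 1)*(t + 4)*(t + 5).
Partial-fraction decomposition: 51/(22*(t + 5)) - 31/(15*(t + 4)) + 1/(42*(t + 1)) - 106/(385*(t - 6)).
Integrate each term: A/(t−a) contributes A·log|t−a|.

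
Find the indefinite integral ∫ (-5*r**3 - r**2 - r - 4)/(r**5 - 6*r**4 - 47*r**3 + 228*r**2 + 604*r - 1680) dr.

-355*log(r - 7)/132 + 563*log(r - 6)/220 - 5*log(r - 2)/84 - 76*log(r + 4)/165 + 601*log(r + 5)/924 + C

Factor the denominator: (r - 7)*(r - 6)*(r - 2)*(r + 4)*(r + 5).
Partial-fraction decomposition: 601/(924*(r + 5)) - 76/(165*(r + 4)) - 5/(84*(r - 2)) + 563/(220*(r - 6)) - 355/(132*(r - 7)).
Integrate each term: A/(r−a) contributes A·log|r−a|.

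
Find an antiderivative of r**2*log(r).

r**3*log(r)/3 - r**3/9 + C

Use integration by parts with u = log(r), dv = r**2 dr.
Then du = 1/r dr and v = r**3/3.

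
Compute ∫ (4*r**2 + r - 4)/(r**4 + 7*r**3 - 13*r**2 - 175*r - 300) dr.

101*log(r - 5)/720 - 29*log(r + 3)/16 + 56*log(r + 4)/9 - 91*log(r + 5)/20 + C

Factor the denominator: (r - 5)*(r + 3)*(r + 4)*(r + 5).
Partial-fraction decomposition: -91/(20*(r + 5)) + 56/(9*(r + 4)) - 29/(16*(r + 3)) + 101/(720*(r - 5)).
Integrate each term: A/(r−a) contributes A·log|r−a|.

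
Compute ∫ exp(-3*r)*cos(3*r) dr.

Let I denote the integral. Integrate by parts with u = cos(3*r), dv = exp(-3*r) dr, so v = -exp(-3*r)/3: I = -exp(-3*r)*cos(3*r)/3 − ∫ exp(-3*r)*sin(3*r) dr.
Apply parts again with u = sin(3*r), dv = exp(-3*r) dr: ∫ exp(-3*r)*sin(3*r) dr = -exp(-3*r)*sin(3*r)/3 + I. Substituting back brings back I: I = exp(-3*r)*sin(3*r)/3 - exp(-3*r)*cos(3*r)/3 − I.
Solving for I: (1 + 1)·I equals the remaining terms, so I = (1/2)·(exp(-3*r)*sin(3*r)/3 - exp(-3*r)*cos(3*r)/3).

exp(-3*r)*sin(3*r)/6 - exp(-3*r)*cos(3*r)/6 + C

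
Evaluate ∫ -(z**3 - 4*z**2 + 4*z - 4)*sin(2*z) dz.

Use integration by parts with u = z**3 - 4*z**2 + 4*z - 4, dv = -sin(2*z) dz, so v = cos(2*z)/2.
Apply parts 3 times (tabular method): alternate signs, differentiate u down to 0, integrate dv up.

z**3*cos(2*z)/2 - 3*z**2*sin(2*z)/4 - 2*z**2*cos(2*z) + 2*z*sin(2*z) + 5*z*cos(2*z)/4 - 5*sin(2*z)/8 - cos(2*z) + C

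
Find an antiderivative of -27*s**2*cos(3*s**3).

-3*sin(3*s**3) + C

Let u = 3*s**3, so du = (9*s**2) ds.
Rewriting, the integral becomes -3·∫ cos(u) du = -3·sin(u).
Substituting back, u = 3*s**3.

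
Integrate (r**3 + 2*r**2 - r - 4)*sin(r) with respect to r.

Use integration by parts with u = r**3 + 2*r**2 - r - 4, dv = sin(r) dr, so v = -cos(r).
Apply parts 3 times (tabular method): alternate signs, differentiate u down to 0, integrate dv up.

-r**3*cos(r) + 3*r**2*sin(r) - 2*r**2*cos(r) + 4*r*sin(r) + 7*r*cos(r) - 7*sin(r) + 8*cos(r) + C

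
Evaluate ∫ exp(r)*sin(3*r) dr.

exp(r)*sin(3*r)/10 - 3*exp(r)*cos(3*r)/10 + C

Let I denote the integral. Integrate by parts with u = sin(3*r), dv = exp(r) dr, so v = exp(r): I = exp(r)*sin(3*r) − 3·∫ exp(r)*cos(3*r) dr.
Apply parts again with u = cos(3*r), dv = exp(r) dr: ∫ exp(r)*cos(3*r) dr = exp(r)*cos(3*r) + 3·I. Substituting back brings back I: I = exp(r)*sin(3*r) - 3*exp(r)*cos(3*r) − 9·I.
Solving for I: (1 + 9)·I equals the remaining terms, so I = (1/10)·(exp(r)*sin(3*r) - 3*exp(r)*cos(3*r)).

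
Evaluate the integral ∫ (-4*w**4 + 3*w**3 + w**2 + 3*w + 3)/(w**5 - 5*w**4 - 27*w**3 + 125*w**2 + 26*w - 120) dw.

-4479*log(w - 6)/770 + 89*log(w - 4)/30 + log(w - 1)/30 + 3*log(w + 1)/140 - 53*log(w + 5)/44 + C

Factor the denominator: (w - 6)*(w - 4)*(w - 1)*(w + 1)*(w + 5).
Partial-fraction decomposition: -53/(44*(w + 5)) + 3/(140*(w + 1)) + 1/(30*(w - 1)) + 89/(30*(w - 4)) - 4479/(770*(w - 6)).
Integrate each term: A/(w−a) contributes A·log|w−a|.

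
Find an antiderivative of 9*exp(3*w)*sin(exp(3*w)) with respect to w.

-3*cos(exp(3*w)) + C

Let u = exp(3*w), so du = (3*exp(3*w)) dw.
Rewriting, the integral becomes 3·∫ sin(u) du = 3·-cos(u).
Substituting back, u = exp(3*w).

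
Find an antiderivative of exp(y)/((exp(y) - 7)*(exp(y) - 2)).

Let u = e^y, du = e^y dy.
The integral becomes ∫ du/((u-7)(u-2)); decompose into partial fractions.

log(exp(y) - 7)/5 - log(exp(y) - 2)/5 + C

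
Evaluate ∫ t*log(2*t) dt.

t**2*(log(t) + log(2))/2 - t**2/4 + C

Use integration by parts with u = log(2*t), dv = t dt.
Then du = 1/t dt and v = t**2/2.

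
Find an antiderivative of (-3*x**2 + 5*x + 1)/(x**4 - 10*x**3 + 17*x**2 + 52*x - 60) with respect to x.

-77*log(x - 6)/40 + 7*log(x - 5)/4 + log(x - 1)/20 + log(x + 2)/8 + C

Factor the denominator: (x - 6)*(x - 5)*(x - 1)*(x + 2).
Partial-fraction decomposition: 1/(8*(x + 2)) + 1/(20*(x - 1)) + 7/(4*(x - 5)) - 77/(40*(x - 6)).
Integrate each term: A/(x−a) contributes A·log|x−a|.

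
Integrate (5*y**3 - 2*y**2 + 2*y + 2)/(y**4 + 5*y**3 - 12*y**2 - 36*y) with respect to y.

Factor the denominator: y*(y - 3)*(y + 2)*(y + 6).
Partial-fraction decomposition: 581/(108*(y + 6)) - 5/(4*(y + 2)) + 25/(27*(y - 3)) - 1/(18*y).
Integrate each term: A/(y−a) contributes A·log|y−a|.

-log(y)/18 + 25*log(y - 3)/27 - 5*log(y + 2)/4 + 581*log(y + 6)/108 + C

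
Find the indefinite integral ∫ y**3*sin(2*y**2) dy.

-y**2*cos(2*y**2)/4 + sin(2*y**2)/8 + C

Let u = y², du = 2y dy; rewrite as (1/2)∫ u^1·sin(2u) du.
Now integrate by parts 1 time.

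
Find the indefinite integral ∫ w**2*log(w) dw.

w**3*log(w)/3 - w**3/9 + C

Use integration by parts with u = log(w), dv = w**2 dw.
Then du = 1/w dw and v = w**3/3.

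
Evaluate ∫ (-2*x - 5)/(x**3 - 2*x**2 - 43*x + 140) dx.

Factor the denominator: (x - 5)*(x - 4)*(x + 7).
Partial-fraction decomposition: 3/(44*(x + 7)) + 13/(11*(x - 4)) - 5/(4*(x - 5)).
Integrate each term: A/(x−a) contributes A·log|x−a|.

-5*log(x - 5)/4 + 13*log(x - 4)/11 + 3*log(x + 7)/44 + C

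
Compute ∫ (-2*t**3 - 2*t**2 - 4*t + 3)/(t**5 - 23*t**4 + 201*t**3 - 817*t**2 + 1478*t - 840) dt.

Factor the denominator: (t - 7)*(t - 6)*(t - 5)*(t - 4)*(t - 1).
Partial-fraction decomposition: -1/(72*(t - 1)) + 173/(18*(t - 4)) - 317/(8*(t - 5)) + 105/(2*(t - 6)) - 809/(36*(t - 7)).
Integrate each term: A/(t−a) contributes A·log|t−a|.

-809*log(t - 7)/36 + 105*log(t - 6)/2 - 317*log(t - 5)/8 + 173*log(t - 4)/18 - log(t - 1)/72 + C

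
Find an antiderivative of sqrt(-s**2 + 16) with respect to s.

Substitute s = 4·sin(θ), so ds = 4·cos(θ) dθ and the radical becomes sqrt(-s**2 + 16) = 4·cos(θ) by the Pythagorean identity.
Integrate the resulting trig expression in θ, then back-substitute θ = asin(s/4), sin(θ) = s/4, cos(θ) = sqrt(-s**2 + 16)/4 (absorbing any constant into C).

s*sqrt(-s**2 + 16)/2 + 8*asin(s/4) + C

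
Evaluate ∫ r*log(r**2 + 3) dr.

r**2*log(r**2 + 3)/2 - r**2/2 + 3*log(r**2 + 3)/2 + C

Let u = r**2 + 3, so du = (2*r) dr.
The integral becomes (1/2)·∫ log(u) du; integrate by parts with u′=log(u), dv′=du.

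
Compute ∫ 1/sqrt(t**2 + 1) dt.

log(t + sqrt(t**2 + 1)) + C

Substitute t = tan(θ), so dt = sec(θ)^2 dθ and the radical becomes sqrt(t**2 + 1) = sec(θ) by the Pythagorean identity.
Integrate the resulting trig expression in θ, then back-substitute tan(θ) = t, sec(θ) = sqrt(t**2 + 1) (absorbing any constant into C).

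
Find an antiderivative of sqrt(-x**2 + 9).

Substitute x = 3·sin(θ), so dx = 3·cos(θ) dθ and the radical becomes sqrt(-x**2 + 9) = 3·cos(θ) by the Pythagorean identity.
Integrate the resulting trig expression in θ, then back-substitute θ = asin(x/3), sin(θ) = x/3, cos(θ) = sqrt(-x**2 + 9)/3 (absorbing any constant into C).

x*sqrt(-x**2 + 9)/2 + 9*asin(x/3)/2 + C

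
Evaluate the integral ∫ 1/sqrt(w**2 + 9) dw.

log(w + sqrt(w**2 + 9)) + C

Substitute w = 3·tan(θ), so dw = 3·sec(θ)^2 dθ and the radical becomes sqrt(w**2 + 9) = 3·sec(θ) by the Pythagorean identity.
Integrate the resulting trig expression in θ, then back-substitute tan(θ) = w/3, sec(θ) = sqrt(w**2 + 9)/3 (absorbing any constant into C).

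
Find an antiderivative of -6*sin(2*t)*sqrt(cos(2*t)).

Let u = cos(2*t), so du = (-2*sin(2*t)) dt.
Rewriting, the integral becomes 3·∫ √u du = 3·(2/3)u^(3/2).
Substituting back, u = cos(2*t).

2*cos(2*t)**(3/2) + C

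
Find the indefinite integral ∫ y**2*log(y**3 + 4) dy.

Let u = y**3 + 4, so du = (3*y**2) dy.
The integral becomes (1/3)·∫ log(u) du; integrate by parts with u′=log(u), dv′=du.

y**3*log(y**3 + 4)/3 - y**3/3 + 4*log(y**3 + 4)/3 + C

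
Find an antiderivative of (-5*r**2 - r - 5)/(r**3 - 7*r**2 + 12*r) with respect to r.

Factor the denominator: r*(r - 4)*(r - 3).
Partial-fraction decomposition: 53/(3*(r - 3)) - 89/(4*(r - 4)) - 5/(12*r).
Integrate each term: A/(r−a) contributes A·log|r−a|.

-5*log(r)/12 - 89*log(r - 4)/4 + 53*log(r - 3)/3 + C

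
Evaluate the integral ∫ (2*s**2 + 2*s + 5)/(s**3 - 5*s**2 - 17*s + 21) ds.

Factor the denominator: (s - 7)*(s - 1)*(s + 3).
Partial-fraction decomposition: 17/(40*(s + 3)) - 3/(8*(s - 1)) + 39/(20*(s - 7)).
Integrate each term: A/(s−a) contributes A·log|s−a|.

39*log(s - 7)/20 - 3*log(s - 1)/8 + 17*log(s + 3)/40 + C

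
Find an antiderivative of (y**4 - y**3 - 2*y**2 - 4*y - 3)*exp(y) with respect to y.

(y**4 - 5*y**3 + 13*y**2 - 30*y + 27)*exp(y) + C

Use integration by parts with u = y**4 - y**3 - 2*y**2 - 4*y - 3, dv = exp(y) dy, so v = exp(y).
Apply parts 4 times (tabular method): alternate signs, differentiate u down to 0, integrate dv up.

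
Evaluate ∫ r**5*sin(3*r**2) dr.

-r**4*cos(3*r**2)/6 + r**2*sin(3*r**2)/9 + cos(3*r**2)/27 + C

Let u = r², du = 2r dr; rewrite as (1/2)∫ u^2·sin(3u) du.
Now integrate by parts 2 times.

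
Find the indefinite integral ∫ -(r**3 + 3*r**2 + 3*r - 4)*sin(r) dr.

r**3*cos(r) - 3*r**2*sin(r) + 3*r**2*cos(r) - 6*r*sin(r) - 3*r*cos(r) + 3*sin(r) - 10*cos(r) + C

Use integration by parts with u = r**3 + 3*r**2 + 3*r - 4, dv = -sin(r) dr, so v = cos(r).
Apply parts 3 times (tabular method): alternate signs, differentiate u down to 0, integrate dv up.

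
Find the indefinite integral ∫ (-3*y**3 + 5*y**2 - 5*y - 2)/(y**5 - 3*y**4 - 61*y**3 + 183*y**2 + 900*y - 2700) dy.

Factor the denominator: (y - 6)*(y - 5)*(y - 3)*(y + 5)*(y + 6).
Partial-fraction decomposition: 214/(297*(y + 6)) - 523/(880*(y + 5)) - 53/(432*(y - 3)) + 277/(220*(y - 5)) - 125/(99*(y - 6)).
Integrate each term: A/(y−a) contributes A·log|y−a|.

-125*log(y - 6)/99 + 277*log(y - 5)/220 - 53*log(y - 3)/432 - 523*log(y + 5)/880 + 214*log(y + 6)/297 + C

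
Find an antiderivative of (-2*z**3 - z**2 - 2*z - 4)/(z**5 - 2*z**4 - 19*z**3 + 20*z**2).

Factor the denominator: z**2*(z - 5)*(z - 1)*(z + 4).
Partial-fraction decomposition: 29/(180*(z + 4)) + 9/(20*(z - 1)) - 289/(900*(z - 5)) - 29/(100*z) - 1/(5*z**2).
Integrate each term; A/(z−a) gives A·log|z−a|; A/(z−a)² gives −A/(z−a).

-29*log(z)/100 - 289*log(z - 5)/900 + 9*log(z - 1)/20 + 29*log(z + 4)/180 + 1/(5*z) + C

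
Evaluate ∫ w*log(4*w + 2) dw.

Use integration by parts with u = log(4*w + 2), dv = w dw.
Then du = 4/(4*w + 2) dw and v = w**2/2.

w**2*log(4*w + 2)/2 - w**2/4 + w/4 - log(2*w + 1)/8 + C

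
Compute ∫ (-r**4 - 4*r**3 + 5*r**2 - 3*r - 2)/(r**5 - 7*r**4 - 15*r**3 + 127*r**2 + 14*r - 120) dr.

Factor the denominator: (r - 6)*(r - 5)*(r - 1)*(r + 1)*(r + 4).
Partial-fraction decomposition: 1/(15*(r + 4)) - 1/(28*(r + 1)) - 1/(40*(r - 1)) + 113/(24*(r - 5)) - 40/(7*(r - 6)).
Integrate each term: A/(r−a) contributes A·log|r−a|.

-40*log(r - 6)/7 + 113*log(r - 5)/24 - log(r - 1)/40 - log(r + 1)/28 + log(r + 4)/15 + C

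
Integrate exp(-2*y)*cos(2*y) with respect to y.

Let I denote the integral. Integrate by parts with u = cos(2*y), dv = exp(-2*y) dy, so v = -exp(-2*y)/2: I = -exp(-2*y)*cos(2*y)/2 − ∫ exp(-2*y)*sin(2*y) dy.
Apply parts again with u = sin(2*y), dv = exp(-2*y) dy: ∫ exp(-2*y)*sin(2*y) dy = -exp(-2*y)*sin(2*y)/2 + I. Substituting back brings back I: I = exp(-2*y)*sin(2*y)/2 - exp(-2*y)*cos(2*y)/2 − I.
Solving for I: (1 + 1)·I equals the remaining terms, so I = (1/2)·(exp(-2*y)*sin(2*y)/2 - exp(-2*y)*cos(2*y)/2).

exp(-2*y)*sin(2*y)/4 - exp(-2*y)*cos(2*y)/4 + C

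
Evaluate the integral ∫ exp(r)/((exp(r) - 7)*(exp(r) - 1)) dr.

log(exp(r) - 7)/6 - log(exp(r) - 1)/6 + C

Let u = e^r, du = e^r dr.
The integral becomes ∫ du/((u-1)(u-7)); decompose into partial fractions.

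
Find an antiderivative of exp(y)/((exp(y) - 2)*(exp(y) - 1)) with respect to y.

log(exp(y) - 2) - log(exp(y) - 1) + C

Let u = e^y, du = e^y dy.
The integral becomes ∫ du/((u-1)(u-2)); decompose into partial fractions.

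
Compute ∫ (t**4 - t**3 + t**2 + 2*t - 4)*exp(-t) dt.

(-t**4 - 3*t**3 - 10*t**2 - 22*t - 18)*exp(-t) + C

Use integration by parts with u = t**4 - t**3 + t**2 + 2*t - 4, dv = exp(-t) dt, so v = -exp(-t).
Apply parts 4 times (tabular method): alternate signs, differentiate u down to 0, integrate dv up.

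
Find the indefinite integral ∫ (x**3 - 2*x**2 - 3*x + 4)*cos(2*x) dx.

Use integration by parts with u = x**3 - 2*x**2 - 3*x + 4, dv = cos(2*x) dx, so v = sin(2*x)/2.
Apply parts 3 times (tabular method): alternate signs, differentiate u down to 0, integrate dv up.

x**3*sin(2*x)/2 - x**2*sin(2*x) + 3*x**2*cos(2*x)/4 - 9*x*sin(2*x)/4 - x*cos(2*x) + 5*sin(2*x)/2 - 9*cos(2*x)/8 + C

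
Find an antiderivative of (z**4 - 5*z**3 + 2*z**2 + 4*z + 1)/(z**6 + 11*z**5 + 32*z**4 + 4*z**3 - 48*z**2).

-49*log(z)/576 + log(z - 1)/35 - 19*log(z + 2)/32 + 593*log(z + 4)/320 - 2425*log(z + 6)/2016 + 1/(48*z) + C

Factor the denominator: z**2*(z - 1)*(z + 2)*(z + 4)*(z + 6).
Partial-fraction decomposition: -2425/(2016*(z + 6)) + 593/(320*(z + 4)) - 19/(32*(z + 2)) + 1/(35*(z - 1)) - 49/(576*z) - 1/(48*z**2).
Integrate each term; A/(z−a) gives A·log|z−a|; A/(z−a)² gives −A/(z−a).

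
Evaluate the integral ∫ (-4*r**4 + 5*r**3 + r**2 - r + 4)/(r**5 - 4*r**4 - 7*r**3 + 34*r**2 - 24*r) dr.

Factor the denominator: r*(r - 4)*(r - 2)*(r - 1)*(r + 3).
Partial-fraction decomposition: -443/(420*(r + 3)) + 5/(12*(r - 1)) + 9/(10*(r - 2)) - 86/(21*(r - 4)) - 1/(6*r).
Integrate each term: A/(r−a) contributes A·log|r−a|.

-log(r)/6 - 86*log(r - 4)/21 + 9*log(r - 2)/10 + 5*log(r - 1)/12 - 443*log(r + 3)/420 + C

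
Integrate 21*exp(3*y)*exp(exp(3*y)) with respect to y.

Let u = exp(3*y), so du = (3*exp(3*y)) dy.
Rewriting, the integral becomes 7·∫ e^u du = 7·e^u.
Substituting back, u = exp(3*y).

7*exp(exp(3*y)) + C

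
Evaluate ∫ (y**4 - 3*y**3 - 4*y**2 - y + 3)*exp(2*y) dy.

(4*y**4 - 20*y**3 + 14*y**2 - 18*y + 21)*exp(2*y)/8 + C

Use integration by parts with u = y**4 - 3*y**3 - 4*y**2 - y + 3, dv = exp(2*y) dy, so v = exp(2*y)/2.
Apply parts 4 times (tabular method): alternate signs, differentiate u down to 0, integrate dv up.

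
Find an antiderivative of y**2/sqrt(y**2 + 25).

Substitute y = 5·tan(θ), so dy = 5·sec(θ)^2 dθ and the radical becomes sqrt(y**2 + 25) = 5·sec(θ) by the Pythagorean identity.
Integrate the resulting trig expression in θ, then back-substitute tan(θ) = y/5, sec(θ) = sqrt(y**2 + 25)/5 (absorbing any constant into C).

y*sqrt(y**2 + 25)/2 - 25*log(y + sqrt(y**2 + 25))/2 + C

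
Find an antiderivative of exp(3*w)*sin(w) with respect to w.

3*exp(3*w)*sin(w)/10 - exp(3*w)*cos(w)/10 + C

Let I denote the integral. Integrate by parts with u = sin(w), dv = exp(3*w) dw, so v = exp(3*w)/3: I = exp(3*w)*sin(w)/3 − (1/3)·∫ exp(3*w)*cos(w) dw.
Apply parts again with u = cos(w), dv = exp(3*w) dw: ∫ exp(3*w)*cos(w) dw = exp(3*w)*cos(w)/3 + (1/3)·I. Substituting back brings back I: I = exp(3*w)*sin(w)/3 - exp(3*w)*cos(w)/9 − (1/9)·I.
Solving for I: (1 + 1/9)·I equals the remaining terms, so I = (9/10)·(exp(3*w)*sin(w)/3 - exp(3*w)*cos(w)/9).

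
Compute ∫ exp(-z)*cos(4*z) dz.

Let I denote the integral. Integrate by parts with u = cos(4*z), dv = exp(-z) dz, so v = -exp(-z): I = -exp(-z)*cos(4*z) − 4·∫ exp(-z)*sin(4*z) dz.
Apply parts again with u = sin(4*z), dv = exp(-z) dz: ∫ exp(-z)*sin(4*z) dz = -exp(-z)*sin(4*z) + 4·I. Substituting back brings back I: I = 4*exp(-z)*sin(4*z) - exp(-z)*cos(4*z) − 16·I.
Solving for I: (1 + 16)·I equals the remaining terms, so I = (1/17)·(4*exp(-z)*sin(4*z) - exp(-z)*cos(4*z)).

4*exp(-z)*sin(4*z)/17 - exp(-z)*cos(4*z)/17 + C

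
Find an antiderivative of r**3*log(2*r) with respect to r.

r**4*(log(r) + log(2))/4 - r**4/16 + C

Use integration by parts with u = log(2*r), dv = r**3 dr.
Then du = 1/r dr and v = r**4/4.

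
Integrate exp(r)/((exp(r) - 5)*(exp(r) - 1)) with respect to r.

Let u = e^r, du = e^r dr.
The integral becomes ∫ du/((u-5)(u-1)); decompose into partial fractions.

log(exp(r) - 5)/4 - log(exp(r) - 1)/4 + C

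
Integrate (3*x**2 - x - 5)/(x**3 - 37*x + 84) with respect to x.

Factor the denominator: (x - 4)*(x - 3)*(x + 7).
Partial-fraction decomposition: 149/(110*(x + 7)) - 19/(10*(x - 3)) + 39/(11*(x - 4)).
Integrate each term: A/(x−a) contributes A·log|x−a|.

39*log(x - 4)/11 - 19*log(x - 3)/10 + 149*log(x + 7)/110 + C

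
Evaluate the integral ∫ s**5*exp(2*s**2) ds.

(2*s**4 - 2*s**2 + 1)*exp(2*s**2)/8 + C

Let u = s², du = 2s ds; rewrite as (1/2)∫ u^2·exp(2u) du.
Now integrate by parts 2 times.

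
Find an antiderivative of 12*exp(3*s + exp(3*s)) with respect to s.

Let u = exp(3*s), so du = (3*exp(3*s)) ds.
Rewriting, the integral becomes 4·∫ e^u du = 4·e^u.
Substituting back, u = exp(3*s).

4*exp(exp(3*s)) + C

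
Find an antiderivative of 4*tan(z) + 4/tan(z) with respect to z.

Let u = tan(z), so du = (tan(z)**2 + 1) dz.
Rewriting, the integral becomes 4·∫ 1/u du = 4·log(u).
Substituting back, u = tan(z).

4*log(tan(z)) + C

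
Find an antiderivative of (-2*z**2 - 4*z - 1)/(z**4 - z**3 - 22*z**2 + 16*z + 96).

-49*log(z - 4)/48 + 31*log(z - 3)/35 - log(z + 2)/60 + 17*log(z + 4)/112 + C

Factor the denominator: (z - 4)*(z - 3)*(z + 2)*(z + 4).
Partial-fraction decomposition: 17/(112*(z + 4)) - 1/(60*(z + 2)) + 31/(35*(z - 3)) - 49/(48*(z - 4)).
Integrate each term: A/(z−a) contributes A·log|z−a|.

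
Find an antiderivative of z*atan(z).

Use integration by parts with u = arctan(z), dv = z dz.
Then du = 1/(z**2 + 1) dz.

z**2*atan(z)/2 - z/2 + atan(z)/2 + C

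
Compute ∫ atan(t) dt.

t*atan(t) - log(t**2 + 1)/2 + C

Use integration by parts with u = arctan(t), dv = dt.
Then du = 1/(t**2 + 1) dt.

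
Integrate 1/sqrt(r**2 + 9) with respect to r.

log(r + sqrt(r**2 + 9)) + C

Substitute r = 3·tan(θ), so dr = 3·sec(θ)^2 dθ and the radical becomes sqrt(r**2 + 9) = 3·sec(θ) by the Pythagorean identity.
Integrate the resulting trig expression in θ, then back-substitute tan(θ) = r/3, sec(θ) = sqrt(r**2 + 9)/3 (absorbing any constant into C).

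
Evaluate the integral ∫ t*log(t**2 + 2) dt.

t**2*log(t**2 + 2)/2 - t**2/2 + log(t**2 + 2) + C

Let u = t**2 + 2, so du = (2*t) dt.
The integral becomes (1/2)·∫ log(u) du; integrate by parts with u′=log(u), dv′=du.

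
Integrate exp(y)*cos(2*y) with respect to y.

2*exp(y)*sin(2*y)/5 + exp(y)*cos(2*y)/5 + C

Let I denote the integral. Integrate by parts with u = cos(2*y), dv = exp(y) dy, so v = exp(y): I = exp(y)*cos(2*y) + 2·∫ exp(y)*sin(2*y) dy.
Apply parts again with u = sin(2*y), dv = exp(y) dy: ∫ exp(y)*sin(2*y) dy = exp(y)*sin(2*y) − 2·I. Substituting back brings back I: I = 2*exp(y)*sin(2*y) + exp(y)*cos(2*y) − 4·I.
Solving for I: (1 + 4)·I equals the remaining terms, so I = (1/5)·(2*exp(y)*sin(2*y) + exp(y)*cos(2*y)).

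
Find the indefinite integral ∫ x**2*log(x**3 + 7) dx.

x**3*log(x**3 + 7)/3 - x**3/3 + 7*log(x**3 + 7)/3 + C

Let u = x**3 + 7, so du = (3*x**2) dx.
The integral becomes (1/3)·∫ log(u) du; integrate by parts with u′=log(u), dv′=du.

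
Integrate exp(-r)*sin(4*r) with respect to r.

Let I denote the integral. Integrate by parts with u = sin(4*r), dv = exp(-r) dr, so v = -exp(-r): I = -exp(-r)*sin(4*r) + 4·∫ exp(-r)*cos(4*r) dr.
Apply parts again with u = cos(4*r), dv = exp(-r) dr: ∫ exp(-r)*cos(4*r) dr = -exp(-r)*cos(4*r) − 4·I. Substituting back brings back I: I = -exp(-r)*sin(4*r) - 4*exp(-r)*cos(4*r) − 16·I.
Solving for I: (1 + 16)·I equals the remaining terms, so I = (1/17)·(-exp(-r)*sin(4*r) - 4*exp(-r)*cos(4*r)).

-exp(-r)*sin(4*r)/17 - 4*exp(-r)*cos(4*r)/17 + C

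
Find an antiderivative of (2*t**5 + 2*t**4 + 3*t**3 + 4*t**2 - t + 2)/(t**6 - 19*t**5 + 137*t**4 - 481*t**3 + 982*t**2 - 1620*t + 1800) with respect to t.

Factor the denominator: (t - 6)*(t - 5)**2*(t - 3)*(t**2 + 4).
Partial-fraction decomposition: (1167*t - 6548)/(109330*(t**2 + 4)) - 191/(39*(t - 3)) - 126890/(841*(t - 5)) - 3986/(29*(t - 5)**2) + 4733/(30*(t - 6)).
Integrate each term; A/(t−a) gives A·log|t−a|; the (Bt+D)/(t²+p²) term gives a log and an atan.

4733*log(t - 6)/30 - 126890*log(t - 5)/841 - 191*log(t - 3)/39 + 1167*log(t**2 + 4)/218660 - 1637*atan(t/2)/54665 + 3986/(29*t - 145) + C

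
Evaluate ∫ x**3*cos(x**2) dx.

Let u = x², du = 2x dx; rewrite as (1/2)∫ u^1·cos(1u) du.
Now integrate by parts 1 time.

x**2*sin(x**2)/2 + cos(x**2)/2 + C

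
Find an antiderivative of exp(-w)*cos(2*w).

Let I denote the integral. Integrate by parts with u = cos(2*w), dv = exp(-w) dw, so v = -exp(-w): I = -exp(-w)*cos(2*w) − 2·∫ exp(-w)*sin(2*w) dw.
Apply parts again with u = sin(2*w), dv = exp(-w) dw: ∫ exp(-w)*sin(2*w) dw = -exp(-w)*sin(2*w) + 2·I. Substituting back brings back I: I = 2*exp(-w)*sin(2*w) - exp(-w)*cos(2*w) − 4·I.
Solving for I: (1 + 4)·I equals the remaining terms, so I = (1/5)·(2*exp(-w)*sin(2*w) - exp(-w)*cos(2*w)).

2*exp(-w)*sin(2*w)/5 - exp(-w)*cos(2*w)/5 + C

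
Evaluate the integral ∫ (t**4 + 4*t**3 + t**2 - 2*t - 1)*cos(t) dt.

Use integration by parts with u = t**4 + 4*t**3 + t**2 - 2*t - 1, dv = cos(t) dt, so v = sin(t).
Apply parts 4 times (tabular method): alternate signs, differentiate u down to 0, integrate dv up.

t**4*sin(t) + 4*t**3*sin(t) + 4*t**3*cos(t) - 11*t**2*sin(t) + 12*t**2*cos(t) - 26*t*sin(t) - 22*t*cos(t) + 21*sin(t) - 26*cos(t) + C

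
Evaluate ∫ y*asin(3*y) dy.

Use integration by parts with u = arcsin(3*y), dv = y dy.
Then du = 3/sqrt(-9*y**2 + 1) dy.

y**2*asin(3*y)/2 + y*sqrt(-9*y**2 + 1)/12 - asin(3*y)/36 + C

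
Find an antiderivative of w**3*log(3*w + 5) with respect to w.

w**4*log(3*w + 5)/4 - w**4/16 + 5*w**3/36 - 25*w**2/72 + 125*w/108 - 625*log(3*w + 5)/324 + C

Use integration by parts with u = log(3*w + 5), dv = w**3 dw.
Then du = 3/(3*w + 5) dw and v = w**4/4.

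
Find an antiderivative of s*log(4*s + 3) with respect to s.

s**2*log(4*s + 3)/2 - s**2/4 + 3*s/8 - 9*log(4*s + 3)/32 + C

Use integration by parts with u = log(4*s + 3), dv = s ds.
Then du = 4/(4*s + 3) ds and v = s**2/2.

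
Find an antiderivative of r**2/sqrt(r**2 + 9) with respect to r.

Substitute r = 3·tan(θ), so dr = 3·sec(θ)^2 dθ and the radical becomes sqrt(r**2 + 9) = 3·sec(θ) by the Pythagorean identity.
Integrate the resulting trig expression in θ, then back-substitute tan(θ) = r/3, sec(θ) = sqrt(r**2 + 9)/3 (absorbing any constant into C).

r*sqrt(r**2 + 9)/2 - 9*log(r + sqrt(r**2 + 9))/2 + C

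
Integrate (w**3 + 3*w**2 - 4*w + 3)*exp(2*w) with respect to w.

(4*w**3 + 6*w**2 - 22*w + 23)*exp(2*w)/8 + C

Use integration by parts with u = w**3 + 3*w**2 - 4*w + 3, dv = exp(2*w) dw, so v = exp(2*w)/2.
Apply parts 3 times (tabular method): alternate signs, differentiate u down to 0, integrate dv up.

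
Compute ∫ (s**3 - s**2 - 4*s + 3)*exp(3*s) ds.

(9*s**3 - 18*s**2 - 24*s + 35)*exp(3*s)/27 + C

Use integration by parts with u = s**3 - s**2 - 4*s + 3, dv = exp(3*s) ds, so v = exp(3*s)/3.
Apply parts 3 times (tabular method): alternate signs, differentiate u down to 0, integrate dv up.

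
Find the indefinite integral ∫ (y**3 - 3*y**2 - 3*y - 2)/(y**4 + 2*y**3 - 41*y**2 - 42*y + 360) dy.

log(y - 5)/6 + 11*log(y - 3)/126 - 17*log(y + 4)/21 + 14*log(y + 6)/9 + C

Factor the denominator: (y - 5)*(y - 3)*(y + 4)*(y + 6).
Partial-fraction decomposition: 14/(9*(y + 6)) - 17/(21*(y + 4)) + 11/(126*(y - 3)) + 1/(6*(y - 5)).
Integrate each term: A/(y−a) contributes A·log|y−a|.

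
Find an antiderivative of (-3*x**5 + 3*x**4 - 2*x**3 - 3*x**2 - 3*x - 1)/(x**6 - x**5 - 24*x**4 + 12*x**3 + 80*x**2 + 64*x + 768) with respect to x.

-428409*log(x - 4)/313600 + 1007*log(x + 3)/637 - 3931*log(x + 4)/1280 - 747*log(x**2 + 4)/10400 + 193*atan(x/2)/2600 + 2493/(1120*x - 4480) + C

Factor the denominator: (x - 4)**2*(x + 3)*(x + 4)*(x**2 + 4).
Partial-fraction decomposition: -(747*x - 772)/(5200*(x**2 + 4)) - 3931/(1280*(x + 4)) + 1007/(637*(x + 3)) - 428409/(313600*(x - 4)) - 2493/(1120*(x - 4)**2).
Integrate each term; A/(x−a) gives A·log|x−a|; the (Bx+D)/(x²+p²) term gives a log and an atan.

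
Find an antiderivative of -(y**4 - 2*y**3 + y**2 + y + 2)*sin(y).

Use integration by parts with u = y**4 - 2*y**3 + y**2 + y + 2, dv = -sin(y) dy, so v = cos(y).
Apply parts 4 times (tabular method): alternate signs, differentiate u down to 0, integrate dv up.

y**4*cos(y) - 4*y**3*sin(y) - 2*y**3*cos(y) + 6*y**2*sin(y) - 11*y**2*cos(y) + 22*y*sin(y) + 13*y*cos(y) - 13*sin(y) + 24*cos(y) + C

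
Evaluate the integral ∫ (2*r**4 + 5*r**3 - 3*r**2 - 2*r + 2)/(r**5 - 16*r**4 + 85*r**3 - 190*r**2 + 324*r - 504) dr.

Factor the denominator: (r - 7)*(r - 6)*(r - 3)*(r**2 + 4).
Partial-fraction decomposition: -(1089*r + 4814)/(13780*(r**2 + 4)) + 133/(78*(r - 3)) - 1777/(60*(r - 6)) + 3179/(106*(r - 7)).
Integrate each term; A/(r−a) gives A·log|r−a|; the (Br+D)/(r²+p²) term gives a log and an atan.

3179*log(r - 7)/106 - 1777*log(r - 6)/60 + 133*log(r - 3)/78 - 1089*log(r**2 + 4)/27560 - 2407*atan(r/2)/13780 + C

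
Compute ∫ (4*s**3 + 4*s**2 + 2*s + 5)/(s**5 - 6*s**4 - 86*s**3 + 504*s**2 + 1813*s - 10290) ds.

-34847*log(s - 7)/33124 + 205*log(s - 5)/176 + 727*log(s + 6)/1859 - 395*log(s + 7)/784 - 1587/(364*s - 2548) + C

Factor the denominator: (s - 7)**2*(s - 5)*(s + 6)*(s + 7).
Partial-fraction decomposition: -395/(784*(s + 7)) + 727/(1859*(s + 6)) + 205/(176*(s - 5)) - 34847/(33124*(s - 7)) + 1587/(364*(s - 7)**2).
Integrate each term; A/(s−a) gives A·log|s−a|; A/(s−a)² gives −A/(s−a).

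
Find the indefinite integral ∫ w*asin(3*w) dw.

w**2*asin(3*w)/2 + w*sqrt(-9*w**2 + 1)/12 - asin(3*w)/36 + C

Use integration by parts with u = arcsin(3*w), dv = w dw.
Then du = 3/sqrt(-9*w**2 + 1) dw.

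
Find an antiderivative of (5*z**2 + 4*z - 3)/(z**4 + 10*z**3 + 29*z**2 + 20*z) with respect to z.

Factor the denominator: z*(z + 1)*(z + 4)*(z + 5).
Partial-fraction decomposition: -51/(10*(z + 5)) + 61/(12*(z + 4)) + 1/(6*(z + 1)) - 3/(20*z).
Integrate each term: A/(z−a) contributes A·log|z−a|.

-3*log(z)/20 + log(z + 1)/6 + 61*log(z + 4)/12 - 51*log(z + 5)/10 + C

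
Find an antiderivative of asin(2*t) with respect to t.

t*asin(2*t) + sqrt(-4*t**2 + 1)/2 + C

Use integration by parts with u = arcsin(2*t), dv = dt.
Then du = 2/sqrt(-4*t**2 + 1) dt.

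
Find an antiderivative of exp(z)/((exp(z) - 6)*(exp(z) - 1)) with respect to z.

log(exp(z) - 6)/5 - log(exp(z) - 1)/5 + C

Let u = e^z, du = e^z dz.
The integral becomes ∫ du/((u-6)(u-1)); decompose into partial fractions.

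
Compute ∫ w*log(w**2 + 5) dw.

w**2*log(w**2 + 5)/2 - w**2/2 + 5*log(w**2 + 5)/2 + C

Let u = w**2 + 5, so du = (2*w) dw.
The integral becomes (1/2)·∫ log(u) du; integrate by parts with u′=log(u), dv′=du.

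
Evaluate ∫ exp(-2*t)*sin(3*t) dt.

-2*exp(-2*t)*sin(3*t)/13 - 3*exp(-2*t)*cos(3*t)/13 + C

Let I denote the integral. Integrate by parts with u = sin(3*t), dv = exp(-2*t) dt, so v = -exp(-2*t)/2: I = -exp(-2*t)*sin(3*t)/2 + (3/2)·∫ exp(-2*t)*cos(3*t) dt.
Apply parts again with u = cos(3*t), dv = exp(-2*t) dt: ∫ exp(-2*t)*cos(3*t) dt = -exp(-2*t)*cos(3*t)/2 − (3/2)·I. Substituting back brings back I: I = -exp(-2*t)*sin(3*t)/2 - 3*exp(-2*t)*cos(3*t)/4 − (9/4)·I.
Solving for I: (1 + 9/4)·I equals the remaining terms, so I = (4/13)·(-exp(-2*t)*sin(3*t)/2 - 3*exp(-2*t)*cos(3*t)/4).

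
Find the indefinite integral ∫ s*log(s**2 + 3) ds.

s**2*log(s**2 + 3)/2 - s**2/2 + 3*log(s**2 + 3)/2 + C

Let u = s**2 + 3, so du = (2*s) ds.
The integral becomes (1/2)·∫ log(u) du; integrate by parts with u′=log(u), dv′=du.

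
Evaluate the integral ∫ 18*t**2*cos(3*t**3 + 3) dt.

Let u = 3*t**3 + 3, so du = (9*t**2) dt.
Rewriting, the integral becomes 2·∫ cos(u) du = 2·sin(u).
Substituting back, u = 3*t**3 + 3.

2*sin(3*t**3 + 3) + C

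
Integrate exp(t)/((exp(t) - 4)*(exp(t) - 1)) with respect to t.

Let u = e^t, du = e^t dt.
The integral becomes ∫ du/((u-1)(u-4)); decompose into partial fractions.

log(exp(t) - 4)/3 - log(exp(t) - 1)/3 + C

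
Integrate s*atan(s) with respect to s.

s**2*atan(s)/2 - s/2 + atan(s)/2 + C

Use integration by parts with u = arctan(s), dv = s ds.
Then du = 1/(s**2 + 1) ds.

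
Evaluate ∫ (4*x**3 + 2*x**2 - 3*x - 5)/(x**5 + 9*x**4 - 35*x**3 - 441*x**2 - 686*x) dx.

5*log(x)/686 + 361*log(x - 7)/3087 - 23*log(x + 2)/450 - 627*log(x + 7)/8575 - 629/(245*x + 1715) + C

Factor the denominator: x*(x - 7)*(x + 2)*(x + 7)**2.
Partial-fraction decomposition: -627/(8575*(x + 7)) + 629/(245*(x + 7)**2) - 23/(450*(x + 2)) + 361/(3087*(x - 7)) + 5/(686*x).
Integrate each term; A/(x−a) gives A·log|x−a|; A/(x−a)² gives −A/(x−a).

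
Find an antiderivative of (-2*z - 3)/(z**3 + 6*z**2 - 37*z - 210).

Factor the denominator: (z - 6)*(z + 5)*(z + 7).
Partial-fraction decomposition: 11/(26*(z + 7)) - 7/(22*(z + 5)) - 15/(143*(z - 6)).
Integrate each term: A/(z−a) contributes A·log|z−a|.

-15*log(z - 6)/143 - 7*log(z + 5)/22 + 11*log(z + 7)/26 + C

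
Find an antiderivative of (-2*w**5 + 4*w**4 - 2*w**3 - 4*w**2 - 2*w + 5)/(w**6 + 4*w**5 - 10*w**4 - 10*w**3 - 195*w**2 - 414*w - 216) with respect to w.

Factor the denominator: (w - 4)*(w + 1)**2*(w + 6)*(w**2 + 9).
Partial-fraction decomposition: -73*(23*w - 1308)/(56250*(w**2 + 9)) - 21041/(11250*(w + 6)) + 119/(1250*(w + 1)) - 11/(250*(w + 1)**2) - 1219/(6250*(w - 4)).
Integrate each term; A/(w−a) gives A·log|w−a|; the (Bw+D)/(w²+p²) term gives a log and an atan.

-1219*log(w - 4)/6250 + 119*log(w + 1)/1250 - 21041*log(w + 6)/11250 - 1679*log(w**2 + 9)/112500 + 15914*atan(w/3)/28125 + 11/(250*w + 250) + C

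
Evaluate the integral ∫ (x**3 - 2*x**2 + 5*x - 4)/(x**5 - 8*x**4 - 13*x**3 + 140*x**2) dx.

81*log(x)/2450 + 138*log(x - 7)/539 - 16*log(x - 5)/75 - 5*log(x + 4)/66 + 1/(35*x) + C

Factor the denominator: x**2*(x - 7)*(x - 5)*(x + 4).
Partial-fraction decomposition: -5/(66*(x + 4)) - 16/(75*(x - 5)) + 138/(539*(x - 7)) + 81/(2450*x) - 1/(35*x**2).
Integrate each term; A/(x−a) gives A·log|x−a|; A/(x−a)² gives −A/(x−a).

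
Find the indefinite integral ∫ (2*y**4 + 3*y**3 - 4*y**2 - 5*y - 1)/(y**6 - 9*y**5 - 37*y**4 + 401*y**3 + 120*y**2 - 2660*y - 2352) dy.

-463331*log(y - 7)/2628288 + 619*log(y - 4)/2700 + log(y + 1)/1600 + log(y + 2)/1944 - 1829*log(y + 6)/33800 - 5599/(2808*y - 19656) + C

Factor the denominator: (y - 7)**2*(y - 4)*(y + 1)*(y + 2)*(y + 6).
Partial-fraction decomposition: -1829/(33800*(y + 6)) + 1/(1944*(y + 2)) + 1/(1600*(y + 1)) + 619/(2700*(y - 4)) - 463331/(2628288*(y - 7)) + 5599/(2808*(y - 7)**2).
Integrate each term; A/(y−a) gives A·log|y−a|; A/(y−a)² gives −A/(y−a).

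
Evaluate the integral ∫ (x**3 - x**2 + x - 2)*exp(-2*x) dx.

Use integration by parts with u = x**3 - x**2 + x - 2, dv = exp(-2*x) dx, so v = -exp(-2*x)/2.
Apply parts 3 times (tabular method): alternate signs, differentiate u down to 0, integrate dv up.

(-4*x**3 - 2*x**2 - 6*x + 5)*exp(-2*x)/8 + C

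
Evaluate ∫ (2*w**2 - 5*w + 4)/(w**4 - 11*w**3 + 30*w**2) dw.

-53*log(w)/450 + 23*log(w - 6)/18 - 29*log(w - 5)/25 - 2/(15*w) + C

Factor the denominator: w**2*(w - 6)*(w - 5).
Partial-fraction decomposition: -29/(25*(w - 5)) + 23/(18*(w - 6)) - 53/(450*w) + 2/(15*w**2).
Integrate each term; A/(w−a) gives A·log|w−a|; A/(w−a)² gives −A/(w−a).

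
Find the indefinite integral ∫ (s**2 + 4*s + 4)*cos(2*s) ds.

s**2*sin(2*s)/2 + 2*s*sin(2*s) + s*cos(2*s)/2 + 7*sin(2*s)/4 + cos(2*s) + C

Use integration by parts with u = s**2 + 4*s + 4, dv = cos(2*s) ds, so v = sin(2*s)/2.
Apply parts 2 times (tabular method): alternate signs, differentiate u down to 0, integrate dv up.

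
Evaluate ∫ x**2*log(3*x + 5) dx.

x**3*log(3*x + 5)/3 - x**3/9 + 5*x**2/18 - 25*x/27 + 125*log(3*x + 5)/81 + C

Use integration by parts with u = log(3*x + 5), dv = x**2 dx.
Then du = 3/(3*x + 5) dx and v = x**3/3.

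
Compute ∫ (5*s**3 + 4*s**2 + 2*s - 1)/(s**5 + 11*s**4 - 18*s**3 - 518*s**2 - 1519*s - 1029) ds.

Factor the denominator: (s - 7)*(s + 1)*(s + 3)*(s + 7)**2.
Partial-fraction decomposition: 2845/(14112*(s + 7)) + 767/(168*(s + 7)**2) - 53/(160*(s + 3)) + 1/(144*(s + 1)) + 481/(3920*(s - 7)).
Integrate each term; A/(s−a) gives A·log|s−a|; A/(s−a)² gives −A/(s−a).

481*log(s - 7)/3920 + log(s + 1)/144 - 53*log(s + 3)/160 + 2845*log(s + 7)/14112 - 767/(168*s + 1176) + C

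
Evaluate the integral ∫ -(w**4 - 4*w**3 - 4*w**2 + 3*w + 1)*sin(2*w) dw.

w**4*cos(2*w)/2 - w**3*sin(2*w) - 2*w**3*cos(2*w) + 3*w**2*sin(2*w) - 7*w**2*cos(2*w)/2 + 7*w*sin(2*w)/2 + 9*w*cos(2*w)/2 - 9*sin(2*w)/4 + 9*cos(2*w)/4 + C

Use integration by parts with u = w**4 - 4*w**3 - 4*w**2 + 3*w + 1, dv = -sin(2*w) dw, so v = cos(2*w)/2.
Apply parts 4 times (tabular method): alternate signs, differentiate u down to 0, integrate dv up.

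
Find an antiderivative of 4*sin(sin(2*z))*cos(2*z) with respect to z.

Let u = sin(2*z), so du = (2*cos(2*z)) dz.
Rewriting, the integral becomes 2·∫ sin(u) du = 2·-cos(u).
Substituting back, u = sin(2*z).

-2*cos(sin(2*z)) + C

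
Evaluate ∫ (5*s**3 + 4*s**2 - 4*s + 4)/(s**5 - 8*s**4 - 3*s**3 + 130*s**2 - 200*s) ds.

-log(s)/50 - 2066*log(s - 5)/6075 + 13*log(s - 2)/27 - 59*log(s + 4)/486 - 709/(135*s - 675) + C

Factor the denominator: s*(s - 5)**2*(s - 2)*(s + 4).
Partial-fraction decomposition: -59/(486*(s + 4)) + 13/(27*(s - 2)) - 2066/(6075*(s - 5)) + 709/(135*(s - 5)**2) - 1/(50*s).
Integrate each term; A/(s−a) gives A·log|s−a|; A/(s−a)² gives −A/(s−a).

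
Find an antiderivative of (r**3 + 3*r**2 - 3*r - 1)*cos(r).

Use integration by parts with u = r**3 + 3*r**2 - 3*r - 1, dv = cos(r) dr, so v = sin(r).
Apply parts 3 times (tabular method): alternate signs, differentiate u down to 0, integrate dv up.

r**3*sin(r) + 3*r**2*sin(r) + 3*r**2*cos(r) - 9*r*sin(r) + 6*r*cos(r) - 7*sin(r) - 9*cos(r) + C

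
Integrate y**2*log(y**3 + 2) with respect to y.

y**3*log(y**3 + 2)/3 - y**3/3 + 2*log(y**3 + 2)/3 + C

Let u = y**3 + 2, so du = (3*y**2) dy.
The integral becomes (1/3)·∫ log(u) du; integrate by parts with u′=log(u), dv′=du.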